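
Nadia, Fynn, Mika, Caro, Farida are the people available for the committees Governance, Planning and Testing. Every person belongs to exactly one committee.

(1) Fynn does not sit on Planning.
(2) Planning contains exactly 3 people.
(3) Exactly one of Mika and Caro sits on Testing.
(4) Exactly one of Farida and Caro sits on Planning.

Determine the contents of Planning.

Planning = {Farida, Mika, Nadia}

From (1): Fynn ∉ Planning.
Suppose Nadia ∉ Planning: no assignment then satisfies all the clues, so Nadia ∈ Planning.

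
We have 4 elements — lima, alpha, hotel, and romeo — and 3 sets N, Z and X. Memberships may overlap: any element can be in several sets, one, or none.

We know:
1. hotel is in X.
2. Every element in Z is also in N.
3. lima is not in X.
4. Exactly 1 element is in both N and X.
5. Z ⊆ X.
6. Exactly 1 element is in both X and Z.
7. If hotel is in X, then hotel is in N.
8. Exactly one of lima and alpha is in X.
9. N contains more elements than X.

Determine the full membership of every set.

N = {hotel, lima, romeo}; Z = {hotel}; X = {alpha, hotel}

From (1): hotel ∈ X.
From (3): lima ∉ X.
(5) contrapositive: lima ∉ Z.
(7): hotel ∈ N.
(8) (exactly one): alpha ∈ X.
Suppose lima ∉ N: no assignment then satisfies all the clues, so lima ∈ N.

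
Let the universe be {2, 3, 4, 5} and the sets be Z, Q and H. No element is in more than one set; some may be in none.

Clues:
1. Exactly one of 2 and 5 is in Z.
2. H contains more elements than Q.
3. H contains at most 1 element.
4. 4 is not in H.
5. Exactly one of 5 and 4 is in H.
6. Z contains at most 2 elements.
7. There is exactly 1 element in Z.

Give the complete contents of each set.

From (4): 4 ∉ H.
(5) (exactly one): 5 ∈ H.
(1) (exactly one): 2 ∈ Z.
(3): H already has 1, so the rest are out.
(7): Z already has 1, so the rest are out.
Suppose 3 ∈ Q: no assignment then satisfies all the clues, so 3 ∉ Q.

Z = {2}; Q = {}; H = {5}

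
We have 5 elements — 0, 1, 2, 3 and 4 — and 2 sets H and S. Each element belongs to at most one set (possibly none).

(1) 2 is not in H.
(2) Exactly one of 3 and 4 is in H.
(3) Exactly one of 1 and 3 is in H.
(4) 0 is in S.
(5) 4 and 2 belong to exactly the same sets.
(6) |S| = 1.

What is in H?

From (1): 2 ∉ H.
From (4): 0 ∈ S.
(5): 4 matches 2: 4 ∉ H.
(6): S already has 1, so the rest are out.
(2) (exactly one): 3 ∈ H.
(3) (exactly one): 1 ∉ H.

H = {3}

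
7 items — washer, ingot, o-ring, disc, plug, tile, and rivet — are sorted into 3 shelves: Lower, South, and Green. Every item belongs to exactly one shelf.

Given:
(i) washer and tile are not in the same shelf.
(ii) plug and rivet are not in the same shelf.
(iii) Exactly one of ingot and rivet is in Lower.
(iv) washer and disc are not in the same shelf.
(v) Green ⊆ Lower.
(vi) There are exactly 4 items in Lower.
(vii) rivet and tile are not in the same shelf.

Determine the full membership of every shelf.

Lower = {disc, ingot, plug, tile}; South = {o-ring, rivet, washer}; Green = {}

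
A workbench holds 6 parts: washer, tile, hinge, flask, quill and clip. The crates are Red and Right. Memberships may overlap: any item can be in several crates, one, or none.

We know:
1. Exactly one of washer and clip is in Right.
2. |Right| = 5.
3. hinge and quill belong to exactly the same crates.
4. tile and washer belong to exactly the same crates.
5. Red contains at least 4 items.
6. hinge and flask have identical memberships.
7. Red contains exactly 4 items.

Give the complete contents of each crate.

Red = {clip, flask, hinge, quill}; Right = {flask, hinge, quill, tile, washer}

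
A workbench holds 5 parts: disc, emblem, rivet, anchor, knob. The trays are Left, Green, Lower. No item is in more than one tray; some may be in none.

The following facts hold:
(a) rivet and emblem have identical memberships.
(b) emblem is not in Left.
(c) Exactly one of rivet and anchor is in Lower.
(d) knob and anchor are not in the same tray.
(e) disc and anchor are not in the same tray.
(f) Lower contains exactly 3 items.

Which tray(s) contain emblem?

emblem: Lower

From (b): emblem ∉ Left.
(a): rivet matches emblem: rivet ∉ Left.
Suppose emblem ∈ Green: no assignment then satisfies all the clues, so emblem ∉ Green.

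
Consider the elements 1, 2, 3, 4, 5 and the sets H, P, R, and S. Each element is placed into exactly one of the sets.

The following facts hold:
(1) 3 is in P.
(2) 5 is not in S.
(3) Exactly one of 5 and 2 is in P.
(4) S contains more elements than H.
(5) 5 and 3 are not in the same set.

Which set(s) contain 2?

From (1): 3 ∈ P.
From (2): 5 ∉ S.
(5): 5 ∉ P.
(3) (exactly one): 2 ∈ P.

2: P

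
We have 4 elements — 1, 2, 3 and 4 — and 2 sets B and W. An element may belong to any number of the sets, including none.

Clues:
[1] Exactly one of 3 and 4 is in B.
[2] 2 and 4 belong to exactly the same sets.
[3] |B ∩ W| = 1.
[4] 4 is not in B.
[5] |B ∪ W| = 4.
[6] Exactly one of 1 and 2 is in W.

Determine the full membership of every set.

B = {1, 3}; W = {2, 3, 4}

From (4): 4 ∉ B.
(1) (exactly one): 3 ∈ B.
(2): 2 matches 4: 2 ∉ B.
Suppose 1 ∉ B: no assignment then satisfies all the clues, so 1 ∈ B.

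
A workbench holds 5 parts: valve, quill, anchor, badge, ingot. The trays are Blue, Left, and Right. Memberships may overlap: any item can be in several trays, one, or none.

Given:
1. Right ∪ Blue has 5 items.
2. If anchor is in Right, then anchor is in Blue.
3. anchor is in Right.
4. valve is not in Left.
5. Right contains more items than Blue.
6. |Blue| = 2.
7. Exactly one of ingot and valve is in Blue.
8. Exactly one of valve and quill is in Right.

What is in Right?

Right = {anchor, badge, ingot, quill}

From (3): anchor ∈ Right.
From (4): valve ∉ Left.
(2): anchor ∈ Blue.
Suppose valve ∈ Right: no assignment then satisfies all the clues, so valve ∉ Right.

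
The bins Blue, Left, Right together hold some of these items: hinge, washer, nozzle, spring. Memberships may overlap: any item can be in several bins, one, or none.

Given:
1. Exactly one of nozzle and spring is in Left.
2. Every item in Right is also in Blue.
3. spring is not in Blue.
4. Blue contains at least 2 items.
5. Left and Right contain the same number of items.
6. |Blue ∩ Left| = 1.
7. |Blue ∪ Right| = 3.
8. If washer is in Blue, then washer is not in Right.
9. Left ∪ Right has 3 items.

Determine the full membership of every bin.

Blue = {hinge, nozzle, washer}; Left = {hinge, spring}; Right = {hinge, nozzle}

From (3): spring ∉ Blue.
(2) contrapositive: spring ∉ Right.
Suppose hinge ∉ Blue: no assignment then satisfies all the clues, so hinge ∈ Blue.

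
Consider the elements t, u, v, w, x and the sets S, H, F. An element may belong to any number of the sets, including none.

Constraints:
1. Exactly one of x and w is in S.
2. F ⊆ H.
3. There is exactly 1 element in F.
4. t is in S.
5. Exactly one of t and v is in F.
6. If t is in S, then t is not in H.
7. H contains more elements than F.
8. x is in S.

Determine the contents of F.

From (4): t ∈ S.
From (8): x ∈ S.
(1) (exactly one): w ∉ S.
(6): t ∉ H.
(2) contrapositive: t ∉ F.
(5) (exactly one): v ∈ F.
(2) with v ∈ F: v ∈ H.
(3): F already has 1, so the rest are out.

F = {v}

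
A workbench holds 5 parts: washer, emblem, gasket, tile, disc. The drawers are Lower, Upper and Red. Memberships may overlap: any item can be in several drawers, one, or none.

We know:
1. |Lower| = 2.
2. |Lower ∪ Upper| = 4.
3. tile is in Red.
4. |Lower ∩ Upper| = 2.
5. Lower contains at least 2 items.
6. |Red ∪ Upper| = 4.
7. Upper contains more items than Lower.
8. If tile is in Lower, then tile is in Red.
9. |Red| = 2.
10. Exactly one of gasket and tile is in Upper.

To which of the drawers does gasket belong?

gasket: none

From (3): tile ∈ Red.
Suppose gasket ∈ Lower: no assignment then satisfies all the clues, so gasket ∉ Lower.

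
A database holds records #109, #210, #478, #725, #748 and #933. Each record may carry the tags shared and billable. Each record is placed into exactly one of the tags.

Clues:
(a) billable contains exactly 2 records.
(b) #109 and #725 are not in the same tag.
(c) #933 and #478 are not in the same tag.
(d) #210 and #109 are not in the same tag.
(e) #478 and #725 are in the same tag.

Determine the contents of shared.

shared = {#210, #478, #725, #748}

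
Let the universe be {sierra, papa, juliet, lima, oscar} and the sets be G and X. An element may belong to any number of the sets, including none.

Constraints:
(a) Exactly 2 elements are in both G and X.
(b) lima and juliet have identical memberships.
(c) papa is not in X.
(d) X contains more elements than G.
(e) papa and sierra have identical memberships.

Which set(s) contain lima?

lima: G, X

From (c): papa ∉ X.
(e): sierra matches papa: sierra ∉ X.
Suppose lima ∉ G: no assignment then satisfies all the clues, so lima ∈ G.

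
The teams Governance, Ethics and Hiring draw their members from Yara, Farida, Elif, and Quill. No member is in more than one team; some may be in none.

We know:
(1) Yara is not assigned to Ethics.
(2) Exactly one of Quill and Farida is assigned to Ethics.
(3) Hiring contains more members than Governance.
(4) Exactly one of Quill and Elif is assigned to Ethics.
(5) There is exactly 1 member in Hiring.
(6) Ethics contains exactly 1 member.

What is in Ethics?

Ethics = {Quill}

From (1): Yara ∉ Ethics.
Suppose Farida ∈ Ethics: no assignment then satisfies all the clues, so Farida ∉ Ethics.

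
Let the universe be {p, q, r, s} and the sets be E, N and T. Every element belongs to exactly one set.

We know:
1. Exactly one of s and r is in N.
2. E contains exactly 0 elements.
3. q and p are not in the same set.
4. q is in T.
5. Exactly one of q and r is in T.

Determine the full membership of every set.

E = {}; N = {p, r}; T = {q, s}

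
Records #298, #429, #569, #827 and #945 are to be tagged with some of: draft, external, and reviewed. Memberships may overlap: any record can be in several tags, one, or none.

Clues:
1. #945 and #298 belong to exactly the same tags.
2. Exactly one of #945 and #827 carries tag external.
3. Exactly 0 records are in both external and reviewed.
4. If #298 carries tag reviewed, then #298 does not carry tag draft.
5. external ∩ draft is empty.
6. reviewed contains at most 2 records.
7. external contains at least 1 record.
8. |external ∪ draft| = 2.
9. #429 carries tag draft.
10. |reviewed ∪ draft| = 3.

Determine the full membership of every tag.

draft = {#429}; external = {#827}; reviewed = {#298, #945}

From (9): #429 ∈ draft.
(5) (disjoint): #429 ∉ external.
Suppose #298 ∈ draft: no assignment then satisfies all the clues, so #298 ∉ draft.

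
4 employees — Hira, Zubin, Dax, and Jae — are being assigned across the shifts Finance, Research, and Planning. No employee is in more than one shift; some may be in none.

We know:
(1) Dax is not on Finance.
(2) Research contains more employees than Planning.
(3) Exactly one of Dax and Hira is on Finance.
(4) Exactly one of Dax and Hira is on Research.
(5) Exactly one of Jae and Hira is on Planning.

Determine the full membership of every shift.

Finance = {Hira}; Research = {Dax, Zubin}; Planning = {Jae}

From (1): Dax ∉ Finance.
(3) (exactly one): Hira ∈ Finance.
(4) (exactly one): Dax ∈ Research.
(5) (exactly one): Jae ∈ Planning.
Suppose Zubin ∈ Finance: no assignment then satisfies all the clues, so Zubin ∉ Finance.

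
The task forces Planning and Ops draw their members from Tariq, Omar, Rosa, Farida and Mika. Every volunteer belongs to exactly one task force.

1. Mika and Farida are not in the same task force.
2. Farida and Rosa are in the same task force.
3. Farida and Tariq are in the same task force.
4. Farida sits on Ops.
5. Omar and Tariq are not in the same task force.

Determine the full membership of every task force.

Planning = {Mika, Omar}; Ops = {Farida, Rosa, Tariq}

From (4): Farida ∈ Ops.
(1): Mika ∉ Ops.
(2): Rosa matches Farida: Rosa ∉ Planning.
(2): Rosa matches Farida: Rosa ∈ Ops.
(3): Tariq matches Farida: Tariq ∉ Planning.
(3): Tariq matches Farida: Tariq ∈ Ops.
(5): Omar ∉ Ops.
Only one task force left: Omar ∈ Planning.
Only one task force left: Mika ∈ Planning.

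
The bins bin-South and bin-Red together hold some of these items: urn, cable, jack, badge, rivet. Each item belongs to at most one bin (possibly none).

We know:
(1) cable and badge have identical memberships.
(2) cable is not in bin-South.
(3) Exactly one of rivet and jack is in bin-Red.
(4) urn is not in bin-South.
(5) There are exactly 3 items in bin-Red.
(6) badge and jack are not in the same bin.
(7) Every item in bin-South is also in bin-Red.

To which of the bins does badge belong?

From (2): cable ∉ bin-South.
From (4): urn ∉ bin-South.
(1): badge matches cable: badge ∉ bin-South.
Suppose badge ∉ bin-Red: no assignment then satisfies all the clues, so badge ∈ bin-Red.

badge: bin-Red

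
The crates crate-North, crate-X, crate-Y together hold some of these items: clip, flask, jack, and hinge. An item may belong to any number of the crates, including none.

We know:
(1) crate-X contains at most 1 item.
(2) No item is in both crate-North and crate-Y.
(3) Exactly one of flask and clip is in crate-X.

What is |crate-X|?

1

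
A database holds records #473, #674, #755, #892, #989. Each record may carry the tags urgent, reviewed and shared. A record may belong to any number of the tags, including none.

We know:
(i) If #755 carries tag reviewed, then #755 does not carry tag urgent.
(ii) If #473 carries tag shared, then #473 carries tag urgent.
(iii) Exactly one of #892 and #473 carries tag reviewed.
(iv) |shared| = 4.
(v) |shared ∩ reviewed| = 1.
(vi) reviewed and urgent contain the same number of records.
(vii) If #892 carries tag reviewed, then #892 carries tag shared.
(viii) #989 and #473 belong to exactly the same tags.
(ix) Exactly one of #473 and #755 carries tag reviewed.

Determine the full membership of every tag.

urgent = {#473, #989}; reviewed = {#755, #892}; shared = {#473, #674, #892, #989}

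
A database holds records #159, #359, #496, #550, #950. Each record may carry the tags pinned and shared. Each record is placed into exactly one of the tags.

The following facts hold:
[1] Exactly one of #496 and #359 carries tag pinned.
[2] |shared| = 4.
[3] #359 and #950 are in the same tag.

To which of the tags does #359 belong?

#359: shared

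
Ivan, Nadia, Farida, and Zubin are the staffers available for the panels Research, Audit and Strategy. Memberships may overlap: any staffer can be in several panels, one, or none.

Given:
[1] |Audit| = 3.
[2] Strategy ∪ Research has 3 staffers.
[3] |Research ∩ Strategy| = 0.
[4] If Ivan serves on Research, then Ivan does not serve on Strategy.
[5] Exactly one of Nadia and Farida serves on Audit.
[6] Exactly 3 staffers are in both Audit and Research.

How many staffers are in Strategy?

0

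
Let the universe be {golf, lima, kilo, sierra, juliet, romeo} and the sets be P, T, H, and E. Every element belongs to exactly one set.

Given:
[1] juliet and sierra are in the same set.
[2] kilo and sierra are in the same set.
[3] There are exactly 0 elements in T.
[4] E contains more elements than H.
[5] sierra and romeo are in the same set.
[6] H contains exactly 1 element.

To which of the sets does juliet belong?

juliet: E

(3): T already has 0, so the rest are out.
Suppose juliet ∈ P: no assignment then satisfies all the clues, so juliet ∉ P.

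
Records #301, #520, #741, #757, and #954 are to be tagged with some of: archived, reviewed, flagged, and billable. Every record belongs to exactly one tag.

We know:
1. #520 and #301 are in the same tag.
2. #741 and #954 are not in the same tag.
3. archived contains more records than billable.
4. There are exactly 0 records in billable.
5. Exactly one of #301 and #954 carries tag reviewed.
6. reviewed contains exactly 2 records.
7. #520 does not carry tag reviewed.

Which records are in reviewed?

From (7): #520 ∉ reviewed.
(1): #301 matches #520: #301 ∉ reviewed.
(4): billable already has 0, so the rest are out.
(5) (exactly one): #954 ∈ reviewed.
(2): #741 ∉ reviewed.
(6): only 2 candidates remain for reviewed, so all are in.

reviewed = {#757, #954}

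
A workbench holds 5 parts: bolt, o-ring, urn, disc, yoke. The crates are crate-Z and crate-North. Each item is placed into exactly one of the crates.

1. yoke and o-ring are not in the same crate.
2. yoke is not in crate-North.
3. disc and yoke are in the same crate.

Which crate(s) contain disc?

From (2): yoke ∉ crate-North.
(3): disc matches yoke: disc ∉ crate-North.
Only one crate left: disc ∈ crate-Z.
Only one crate left: yoke ∈ crate-Z.
(1): o-ring ∉ crate-Z.
Only one crate left: o-ring ∈ crate-North.

disc: crate-Z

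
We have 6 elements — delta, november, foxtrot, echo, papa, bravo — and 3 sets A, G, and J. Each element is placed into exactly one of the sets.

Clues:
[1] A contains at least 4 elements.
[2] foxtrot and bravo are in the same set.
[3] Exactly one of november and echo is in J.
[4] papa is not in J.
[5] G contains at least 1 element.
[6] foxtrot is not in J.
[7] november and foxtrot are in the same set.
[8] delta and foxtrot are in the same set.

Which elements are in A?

A = {bravo, delta, foxtrot, november}

From (4): papa ∉ J.
From (6): foxtrot ∉ J.
(2): bravo matches foxtrot: bravo ∉ J.
(7): november matches foxtrot: november ∉ J.
(8): delta matches foxtrot: delta ∉ J.
(3) (exactly one): echo ∈ J.
Suppose delta ∉ A: no assignment then satisfies all the clues, so delta ∈ A.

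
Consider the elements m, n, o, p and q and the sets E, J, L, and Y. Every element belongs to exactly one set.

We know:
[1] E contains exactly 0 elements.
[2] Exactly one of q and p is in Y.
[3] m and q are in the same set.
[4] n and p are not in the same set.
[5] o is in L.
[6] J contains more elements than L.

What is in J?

J = {m, n, q}

From (5): o ∈ L.
(1): E already has 0, so the rest are out.
Suppose m ∉ J: no assignment then satisfies all the clues, so m ∈ J.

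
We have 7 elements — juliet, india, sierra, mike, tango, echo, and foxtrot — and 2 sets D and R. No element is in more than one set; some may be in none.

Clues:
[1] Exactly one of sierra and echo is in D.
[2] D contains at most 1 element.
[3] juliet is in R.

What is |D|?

1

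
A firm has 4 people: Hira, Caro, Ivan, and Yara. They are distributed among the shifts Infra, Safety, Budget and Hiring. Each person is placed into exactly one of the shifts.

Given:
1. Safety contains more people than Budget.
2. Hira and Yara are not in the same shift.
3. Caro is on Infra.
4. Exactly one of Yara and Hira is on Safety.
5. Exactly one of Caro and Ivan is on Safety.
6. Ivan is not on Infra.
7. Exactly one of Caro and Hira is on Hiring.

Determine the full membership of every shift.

Infra = {Caro}; Safety = {Ivan, Yara}; Budget = {}; Hiring = {Hira}

From (3): Caro ∈ Infra.
From (6): Ivan ∉ Infra.
(5) (exactly one): Ivan ∈ Safety.
(7) (exactly one): Hira ∈ Hiring.
(2): Yara ∉ Hiring.
(4) (exactly one): Yara ∈ Safety.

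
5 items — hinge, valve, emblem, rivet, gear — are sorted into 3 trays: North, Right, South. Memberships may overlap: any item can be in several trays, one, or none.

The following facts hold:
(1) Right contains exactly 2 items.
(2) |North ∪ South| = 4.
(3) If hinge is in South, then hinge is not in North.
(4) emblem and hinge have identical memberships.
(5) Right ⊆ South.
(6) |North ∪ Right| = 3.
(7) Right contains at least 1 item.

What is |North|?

1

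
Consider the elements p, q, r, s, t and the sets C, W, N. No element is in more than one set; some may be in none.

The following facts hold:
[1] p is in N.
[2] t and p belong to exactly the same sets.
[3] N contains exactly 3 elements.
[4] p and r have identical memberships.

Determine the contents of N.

N = {p, r, t}

From (1): p ∈ N.
(2): t matches p: t ∉ C.
(2): t matches p: t ∉ W.
(2): t matches p: t ∈ N.
(4): r matches p: r ∉ C.
(4): r matches p: r ∉ W.
(4): r matches p: r ∈ N.
(3): N already has 3, so the rest are out.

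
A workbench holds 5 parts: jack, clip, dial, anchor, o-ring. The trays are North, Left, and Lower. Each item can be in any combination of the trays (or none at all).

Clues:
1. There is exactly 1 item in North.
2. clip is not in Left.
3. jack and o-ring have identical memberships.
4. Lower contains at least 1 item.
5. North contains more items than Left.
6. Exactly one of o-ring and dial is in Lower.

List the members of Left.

Left = {}

From (2): clip ∉ Left.
Suppose jack ∈ Left: no assignment then satisfies all the clues, so jack ∉ Left.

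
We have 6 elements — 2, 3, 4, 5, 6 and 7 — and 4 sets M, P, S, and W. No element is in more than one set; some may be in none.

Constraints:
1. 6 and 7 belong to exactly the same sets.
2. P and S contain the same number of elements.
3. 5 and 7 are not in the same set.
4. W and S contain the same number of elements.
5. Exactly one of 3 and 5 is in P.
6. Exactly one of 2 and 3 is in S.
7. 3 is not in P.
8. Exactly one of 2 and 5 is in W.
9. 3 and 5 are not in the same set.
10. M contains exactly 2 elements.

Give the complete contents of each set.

M = {6, 7}; P = {5}; S = {3}; W = {2}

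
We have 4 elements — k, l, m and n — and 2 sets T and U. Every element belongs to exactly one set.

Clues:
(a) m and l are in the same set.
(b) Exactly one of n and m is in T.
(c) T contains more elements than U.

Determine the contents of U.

U = {n}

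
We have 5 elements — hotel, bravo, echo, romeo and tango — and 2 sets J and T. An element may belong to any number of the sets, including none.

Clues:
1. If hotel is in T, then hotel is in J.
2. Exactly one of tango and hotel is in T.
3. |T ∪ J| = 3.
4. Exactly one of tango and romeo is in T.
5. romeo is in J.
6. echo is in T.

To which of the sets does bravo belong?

From (5): romeo ∈ J.
From (6): echo ∈ T.
Suppose bravo ∈ J: no assignment then satisfies all the clues, so bravo ∉ J.

bravo: none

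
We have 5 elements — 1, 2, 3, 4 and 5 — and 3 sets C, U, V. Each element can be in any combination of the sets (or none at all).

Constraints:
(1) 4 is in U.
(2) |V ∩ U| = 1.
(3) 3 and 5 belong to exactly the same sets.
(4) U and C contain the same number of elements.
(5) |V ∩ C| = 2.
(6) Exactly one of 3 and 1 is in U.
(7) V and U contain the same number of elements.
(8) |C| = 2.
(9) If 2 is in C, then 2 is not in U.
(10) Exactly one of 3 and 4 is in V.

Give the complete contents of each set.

C = {2, 4}; U = {1, 4}; V = {2, 4}

From (1): 4 ∈ U.
Suppose 1 ∈ C: no assignment then satisfies all the clues, so 1 ∉ C.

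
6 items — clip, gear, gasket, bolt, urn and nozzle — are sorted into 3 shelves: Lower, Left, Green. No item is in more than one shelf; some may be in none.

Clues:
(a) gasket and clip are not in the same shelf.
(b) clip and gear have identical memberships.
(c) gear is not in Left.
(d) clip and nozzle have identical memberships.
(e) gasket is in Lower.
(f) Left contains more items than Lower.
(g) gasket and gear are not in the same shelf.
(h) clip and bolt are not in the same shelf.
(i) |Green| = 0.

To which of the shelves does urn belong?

From (c): gear ∉ Left.
From (e): gasket ∈ Lower.
(a): clip ∉ Lower.
(b): gear matches clip: gear ∉ Lower.
(b): clip matches gear: clip ∉ Left.
(d): nozzle matches clip: nozzle ∉ Lower.
(d): nozzle matches clip: nozzle ∉ Left.
(i): Green already has 0, so the rest are out.
Suppose urn ∈ Lower: no assignment then satisfies all the clues, so urn ∉ Lower.

urn: Left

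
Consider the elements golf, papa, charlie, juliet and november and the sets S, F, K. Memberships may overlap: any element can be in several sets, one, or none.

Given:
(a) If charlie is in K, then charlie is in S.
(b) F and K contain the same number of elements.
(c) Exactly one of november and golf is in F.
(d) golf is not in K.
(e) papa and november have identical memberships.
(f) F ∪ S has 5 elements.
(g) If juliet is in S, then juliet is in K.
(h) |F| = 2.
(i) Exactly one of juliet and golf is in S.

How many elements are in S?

4

From (d): golf ∉ K.
Suppose golf ∉ F: no assignment then satisfies all the clues, so golf ∈ F.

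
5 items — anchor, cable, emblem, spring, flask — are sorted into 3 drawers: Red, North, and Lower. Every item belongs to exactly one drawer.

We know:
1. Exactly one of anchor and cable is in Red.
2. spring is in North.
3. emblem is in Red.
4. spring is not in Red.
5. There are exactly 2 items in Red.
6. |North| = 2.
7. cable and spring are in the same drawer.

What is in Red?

From (2): spring ∈ North.
From (3): emblem ∈ Red.
(7): cable matches spring: cable ∉ Red.
(7): cable matches spring: cable ∈ North.
(1) (exactly one): anchor ∈ Red.
(5): Red already has 2, so the rest are out.
(6): North already has 2, so the rest are out.
Only one drawer left: flask ∈ Lower.

Red = {anchor, emblem}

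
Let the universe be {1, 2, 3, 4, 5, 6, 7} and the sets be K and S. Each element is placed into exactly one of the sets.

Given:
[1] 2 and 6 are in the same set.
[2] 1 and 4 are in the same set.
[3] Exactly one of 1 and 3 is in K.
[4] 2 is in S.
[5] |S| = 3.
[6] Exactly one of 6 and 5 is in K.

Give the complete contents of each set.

K = {1, 4, 5, 7}; S = {2, 3, 6}

From (4): 2 ∈ S.
(1): 6 matches 2: 6 ∉ K.
(1): 6 matches 2: 6 ∈ S.
(6) (exactly one): 5 ∈ K.
Suppose 1 ∉ K: no assignment then satisfies all the clues, so 1 ∈ K.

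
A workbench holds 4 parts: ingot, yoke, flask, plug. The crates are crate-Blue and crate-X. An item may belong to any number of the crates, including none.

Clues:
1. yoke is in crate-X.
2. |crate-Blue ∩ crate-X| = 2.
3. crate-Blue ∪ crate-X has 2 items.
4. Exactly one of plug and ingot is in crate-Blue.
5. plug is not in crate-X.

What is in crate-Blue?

From (1): yoke ∈ crate-X.
From (5): plug ∉ crate-X.
Suppose ingot ∉ crate-Blue: no assignment then satisfies all the clues, so ingot ∈ crate-Blue.

crate-Blue = {ingot, yoke}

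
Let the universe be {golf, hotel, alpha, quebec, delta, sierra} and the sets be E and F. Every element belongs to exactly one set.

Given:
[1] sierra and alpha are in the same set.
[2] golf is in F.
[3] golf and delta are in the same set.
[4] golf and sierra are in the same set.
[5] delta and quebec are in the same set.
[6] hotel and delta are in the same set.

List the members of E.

E = {}

From (2): golf ∈ F.
(3): delta matches golf: delta ∉ E.
(3): delta matches golf: delta ∈ F.
(4): sierra matches golf: sierra ∉ E.
(4): sierra matches golf: sierra ∈ F.
(5): quebec matches delta: quebec ∉ E.
(5): quebec matches delta: quebec ∈ F.
(6): hotel matches delta: hotel ∉ E.
(6): hotel matches delta: hotel ∈ F.
(1): alpha matches sierra: alpha ∉ E.
(1): alpha matches sierra: alpha ∈ F.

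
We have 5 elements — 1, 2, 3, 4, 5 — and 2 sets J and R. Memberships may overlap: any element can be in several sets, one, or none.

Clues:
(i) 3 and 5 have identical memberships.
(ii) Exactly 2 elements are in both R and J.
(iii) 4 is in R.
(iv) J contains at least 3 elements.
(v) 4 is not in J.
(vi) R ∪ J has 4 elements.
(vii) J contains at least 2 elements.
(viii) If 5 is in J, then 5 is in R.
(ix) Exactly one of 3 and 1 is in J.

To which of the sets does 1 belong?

1: none

From (iii): 4 ∈ R.
From (v): 4 ∉ J.
Suppose 1 ∈ J: no assignment then satisfies all the clues, so 1 ∉ J.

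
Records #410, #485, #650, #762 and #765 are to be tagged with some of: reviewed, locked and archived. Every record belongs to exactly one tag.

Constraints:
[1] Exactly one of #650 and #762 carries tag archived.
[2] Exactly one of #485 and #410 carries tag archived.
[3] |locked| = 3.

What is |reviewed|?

0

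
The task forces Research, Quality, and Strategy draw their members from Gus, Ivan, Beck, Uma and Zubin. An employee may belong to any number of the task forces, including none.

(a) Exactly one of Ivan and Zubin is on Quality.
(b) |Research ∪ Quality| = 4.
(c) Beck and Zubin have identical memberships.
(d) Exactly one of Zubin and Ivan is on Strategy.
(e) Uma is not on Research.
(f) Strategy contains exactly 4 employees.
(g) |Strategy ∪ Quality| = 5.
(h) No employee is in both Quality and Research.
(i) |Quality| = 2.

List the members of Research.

Research = {Beck, Zubin}

From (e): Uma ∉ Research.
Suppose Gus ∈ Research: no assignment then satisfies all the clues, so Gus ∉ Research.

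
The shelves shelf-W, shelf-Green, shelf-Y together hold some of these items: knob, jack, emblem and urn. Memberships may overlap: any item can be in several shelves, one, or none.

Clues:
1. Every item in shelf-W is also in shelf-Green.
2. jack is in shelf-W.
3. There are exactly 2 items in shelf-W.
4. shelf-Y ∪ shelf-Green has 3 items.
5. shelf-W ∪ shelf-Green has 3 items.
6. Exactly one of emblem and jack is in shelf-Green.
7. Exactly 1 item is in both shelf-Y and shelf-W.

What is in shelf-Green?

shelf-Green = {jack, knob, urn}

From (2): jack ∈ shelf-W.
(1) with jack ∈ shelf-W: jack ∈ shelf-Green.
(6) (exactly one): emblem ∉ shelf-Green.
(1) contrapositive: emblem ∉ shelf-W.
Suppose knob ∉ shelf-Green: no assignment then satisfies all the clues, so knob ∈ shelf-Green.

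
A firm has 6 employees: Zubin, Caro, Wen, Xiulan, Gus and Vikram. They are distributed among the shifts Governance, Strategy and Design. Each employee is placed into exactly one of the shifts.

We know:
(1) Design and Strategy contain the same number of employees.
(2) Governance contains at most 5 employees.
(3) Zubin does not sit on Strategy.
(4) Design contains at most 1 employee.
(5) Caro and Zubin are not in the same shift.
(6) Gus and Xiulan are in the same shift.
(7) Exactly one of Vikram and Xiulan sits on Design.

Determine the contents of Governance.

From (3): Zubin ∉ Strategy.
Suppose Zubin ∉ Governance: no assignment then satisfies all the clues, so Zubin ∈ Governance.

Governance = {Gus, Wen, Xiulan, Zubin}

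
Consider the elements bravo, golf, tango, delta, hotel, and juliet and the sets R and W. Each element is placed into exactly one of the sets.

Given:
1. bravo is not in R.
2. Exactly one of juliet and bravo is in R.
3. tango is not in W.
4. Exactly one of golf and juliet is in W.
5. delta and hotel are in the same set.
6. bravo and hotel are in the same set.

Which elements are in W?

W = {bravo, delta, golf, hotel}

From (1): bravo ∉ R.
From (3): tango ∉ W.
(2) (exactly one): juliet ∈ R.
(4) (exactly one): golf ∈ W.
(6): hotel matches bravo: hotel ∉ R.
Only one set left: bravo ∈ W.
Only one set left: tango ∈ R.
Only one set left: hotel ∈ W.
(5): delta matches hotel: delta ∉ R.
(5): delta matches hotel: delta ∈ W.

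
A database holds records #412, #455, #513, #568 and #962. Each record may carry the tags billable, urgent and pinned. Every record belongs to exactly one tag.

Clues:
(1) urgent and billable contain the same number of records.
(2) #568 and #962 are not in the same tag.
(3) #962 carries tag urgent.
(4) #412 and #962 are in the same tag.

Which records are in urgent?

urgent = {#412, #962}

From (3): #962 ∈ urgent.
(2): #568 ∉ urgent.
(4): #412 matches #962: #412 ∉ billable.
(4): #412 matches #962: #412 ∈ urgent.
Suppose #455 ∈ urgent: no assignment then satisfies all the clues, so #455 ∉ urgent.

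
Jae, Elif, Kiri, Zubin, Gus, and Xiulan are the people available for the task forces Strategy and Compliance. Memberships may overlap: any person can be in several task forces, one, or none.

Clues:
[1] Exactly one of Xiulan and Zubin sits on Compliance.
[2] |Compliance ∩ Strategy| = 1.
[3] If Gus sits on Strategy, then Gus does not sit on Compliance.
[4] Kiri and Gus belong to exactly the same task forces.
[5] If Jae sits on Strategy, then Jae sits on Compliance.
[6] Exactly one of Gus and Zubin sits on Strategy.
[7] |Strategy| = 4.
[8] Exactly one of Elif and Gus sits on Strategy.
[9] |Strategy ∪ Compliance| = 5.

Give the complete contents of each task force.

Strategy = {Gus, Jae, Kiri, Xiulan}; Compliance = {Jae, Zubin}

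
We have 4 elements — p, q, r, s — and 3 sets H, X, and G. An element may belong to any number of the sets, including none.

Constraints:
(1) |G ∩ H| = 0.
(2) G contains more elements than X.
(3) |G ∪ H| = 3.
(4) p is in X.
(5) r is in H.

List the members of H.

H = {r}

From (4): p ∈ X.
From (5): r ∈ H.
Suppose p ∈ H: no assignment then satisfies all the clues, so p ∉ H.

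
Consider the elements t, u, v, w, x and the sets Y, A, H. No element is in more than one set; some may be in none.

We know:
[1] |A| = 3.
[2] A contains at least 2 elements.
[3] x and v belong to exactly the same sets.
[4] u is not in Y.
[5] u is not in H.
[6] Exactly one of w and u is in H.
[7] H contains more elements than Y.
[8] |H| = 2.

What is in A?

From (4): u ∉ Y.
From (5): u ∉ H.
(6) (exactly one): w ∈ H.
Suppose t ∈ A: no assignment then satisfies all the clues, so t ∉ A.

A = {u, v, x}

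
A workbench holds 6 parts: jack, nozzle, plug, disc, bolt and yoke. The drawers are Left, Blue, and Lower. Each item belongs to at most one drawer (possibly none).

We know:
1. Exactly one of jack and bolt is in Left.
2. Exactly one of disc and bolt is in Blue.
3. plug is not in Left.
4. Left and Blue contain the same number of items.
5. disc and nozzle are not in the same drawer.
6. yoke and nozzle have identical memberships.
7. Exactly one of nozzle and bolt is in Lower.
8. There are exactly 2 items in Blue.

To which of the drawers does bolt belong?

bolt: Blue

From (3): plug ∉ Left.
Suppose bolt ∈ Left: no assignment then satisfies all the clues, so bolt ∉ Left.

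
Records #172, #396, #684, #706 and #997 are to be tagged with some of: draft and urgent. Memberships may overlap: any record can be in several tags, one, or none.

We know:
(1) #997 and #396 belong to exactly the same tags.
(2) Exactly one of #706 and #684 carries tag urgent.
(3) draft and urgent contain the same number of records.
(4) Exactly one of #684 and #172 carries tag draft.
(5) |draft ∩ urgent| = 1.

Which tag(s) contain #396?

#396: none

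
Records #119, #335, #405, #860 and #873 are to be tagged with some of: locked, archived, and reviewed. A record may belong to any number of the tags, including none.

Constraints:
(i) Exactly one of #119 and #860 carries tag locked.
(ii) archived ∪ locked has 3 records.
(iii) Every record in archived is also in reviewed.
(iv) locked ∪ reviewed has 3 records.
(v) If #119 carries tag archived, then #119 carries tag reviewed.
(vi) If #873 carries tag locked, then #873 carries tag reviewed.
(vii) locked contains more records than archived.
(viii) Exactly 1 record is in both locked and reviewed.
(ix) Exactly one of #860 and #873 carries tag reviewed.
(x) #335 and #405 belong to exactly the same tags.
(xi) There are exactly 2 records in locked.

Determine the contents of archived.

archived = {#119}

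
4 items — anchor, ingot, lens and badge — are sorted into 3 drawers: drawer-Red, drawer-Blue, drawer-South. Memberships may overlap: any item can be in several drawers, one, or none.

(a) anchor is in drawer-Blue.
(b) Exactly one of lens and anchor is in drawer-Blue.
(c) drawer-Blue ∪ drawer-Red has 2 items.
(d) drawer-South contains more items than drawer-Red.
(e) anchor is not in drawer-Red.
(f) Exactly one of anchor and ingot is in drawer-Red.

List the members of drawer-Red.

From (a): anchor ∈ drawer-Blue.
From (e): anchor ∉ drawer-Red.
(b) (exactly one): lens ∉ drawer-Blue.
(f) (exactly one): ingot ∈ drawer-Red.
Suppose lens ∈ drawer-Red: no assignment then satisfies all the clues, so lens ∉ drawer-Red.

drawer-Red = {ingot}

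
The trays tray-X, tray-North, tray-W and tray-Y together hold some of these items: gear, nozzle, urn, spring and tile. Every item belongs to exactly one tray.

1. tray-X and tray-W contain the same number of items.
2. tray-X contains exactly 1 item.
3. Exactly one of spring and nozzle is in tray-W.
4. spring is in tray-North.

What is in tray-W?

tray-W = {nozzle}

From (4): spring ∈ tray-North.
(3) (exactly one): nozzle ∈ tray-W.
Suppose gear ∈ tray-W: no assignment then satisfies all the clues, so gear ∉ tray-W.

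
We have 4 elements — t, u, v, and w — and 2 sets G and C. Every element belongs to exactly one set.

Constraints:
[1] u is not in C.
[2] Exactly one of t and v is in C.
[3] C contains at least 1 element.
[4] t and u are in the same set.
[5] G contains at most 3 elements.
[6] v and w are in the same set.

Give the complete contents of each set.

G = {t, u}; C = {v, w}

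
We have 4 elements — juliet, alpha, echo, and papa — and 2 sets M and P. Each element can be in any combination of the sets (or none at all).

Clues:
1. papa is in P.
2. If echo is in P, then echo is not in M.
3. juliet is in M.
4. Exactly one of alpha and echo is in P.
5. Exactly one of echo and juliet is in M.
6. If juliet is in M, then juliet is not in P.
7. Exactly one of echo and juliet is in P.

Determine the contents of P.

P = {echo, papa}

From (1): papa ∈ P.
From (3): juliet ∈ M.
(5) (exactly one): echo ∉ M.
(6): juliet ∉ P.
(7) (exactly one): echo ∈ P.
(4) (exactly one): alpha ∉ P.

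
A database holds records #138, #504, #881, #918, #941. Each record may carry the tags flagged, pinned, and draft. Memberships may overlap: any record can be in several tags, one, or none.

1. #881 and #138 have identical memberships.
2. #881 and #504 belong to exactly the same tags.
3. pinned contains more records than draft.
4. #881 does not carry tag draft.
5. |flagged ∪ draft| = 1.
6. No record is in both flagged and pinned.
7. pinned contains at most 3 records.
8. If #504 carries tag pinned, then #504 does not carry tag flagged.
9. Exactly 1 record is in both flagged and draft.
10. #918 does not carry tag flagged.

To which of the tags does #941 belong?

#941: draft, flagged

From (4): #881 ∉ draft.
From (10): #918 ∉ flagged.
(1): #138 matches #881: #138 ∉ draft.
(2): #504 matches #881: #504 ∉ draft.
Suppose #941 ∉ flagged: no assignment then satisfies all the clues, so #941 ∈ flagged.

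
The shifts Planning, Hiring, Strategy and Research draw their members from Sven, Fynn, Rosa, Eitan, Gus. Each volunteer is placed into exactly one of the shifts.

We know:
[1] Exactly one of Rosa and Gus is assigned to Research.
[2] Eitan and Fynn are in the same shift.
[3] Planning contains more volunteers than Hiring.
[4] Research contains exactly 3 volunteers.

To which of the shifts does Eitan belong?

Eitan: Research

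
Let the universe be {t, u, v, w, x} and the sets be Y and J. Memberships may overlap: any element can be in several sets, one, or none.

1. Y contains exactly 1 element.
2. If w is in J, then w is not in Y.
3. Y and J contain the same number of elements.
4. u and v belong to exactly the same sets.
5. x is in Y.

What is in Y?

From (5): x ∈ Y.
(1): Y already has 1, so the rest are out.

Y = {x}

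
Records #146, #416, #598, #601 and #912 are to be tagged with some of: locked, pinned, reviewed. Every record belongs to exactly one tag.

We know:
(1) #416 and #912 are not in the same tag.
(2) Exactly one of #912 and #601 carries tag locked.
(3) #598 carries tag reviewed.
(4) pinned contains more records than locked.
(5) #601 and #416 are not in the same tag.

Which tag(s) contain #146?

From (3): #598 ∈ reviewed.
Suppose #146 ∈ locked: no assignment then satisfies all the clues, so #146 ∉ locked.

#146: pinned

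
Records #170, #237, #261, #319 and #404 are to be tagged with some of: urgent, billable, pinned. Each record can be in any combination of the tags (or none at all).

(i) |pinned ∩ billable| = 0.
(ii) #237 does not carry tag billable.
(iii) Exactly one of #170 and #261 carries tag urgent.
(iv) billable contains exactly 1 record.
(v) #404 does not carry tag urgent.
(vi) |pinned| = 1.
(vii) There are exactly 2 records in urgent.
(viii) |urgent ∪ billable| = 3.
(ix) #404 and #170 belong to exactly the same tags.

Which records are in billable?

billable = {#319}

From (ii): #237 ∉ billable.
From (v): #404 ∉ urgent.
(ix): #170 matches #404: #170 ∉ urgent.
(iii) (exactly one): #261 ∈ urgent.
Suppose #170 ∈ billable: no assignment then satisfies all the clues, so #170 ∉ billable.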